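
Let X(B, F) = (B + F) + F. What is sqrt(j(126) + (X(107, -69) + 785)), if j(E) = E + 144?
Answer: 32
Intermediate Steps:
X(B, F) = B + 2*F
j(E) = 144 + E
sqrt(j(126) + (X(107, -69) + 785)) = sqrt((144 + 126) + ((107 + 2*(-69)) + 785)) = sqrt(270 + ((107 - 138) + 785)) = sqrt(270 + (-31 + 785)) = sqrt(270 + 754) = sqrt(1024) = 32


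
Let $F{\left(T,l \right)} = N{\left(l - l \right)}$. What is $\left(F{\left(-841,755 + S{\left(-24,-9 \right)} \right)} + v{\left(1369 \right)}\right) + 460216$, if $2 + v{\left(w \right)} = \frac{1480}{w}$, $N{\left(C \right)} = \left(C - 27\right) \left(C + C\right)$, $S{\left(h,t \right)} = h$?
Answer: $\frac{17027958}{37} \approx 4.6022 \cdot 10^{5}$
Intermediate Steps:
$N{\left(C \right)} = 2 C \left(-27 + C\right)$ ($N{\left(C \right)} = \left(-27 + C\right) 2 C = 2 C \left(-27 + C\right)$)
$v{\left(w \right)} = -2 + \frac{1480}{w}$
$F{\left(T,l \right)} = 0$ ($F{\left(T,l \right)} = 2 \left(l - l\right) \left(-27 + \left(l - l\right)\right) = 2 \cdot 0 \left(-27 + 0\right) = 2 \cdot 0 \left(-27\right) = 0$)
$\left(F{\left(-841,755 + S{\left(-24,-9 \right)} \right)} + v{\left(1369 \right)}\right) + 460216 = \left(0 - \left(2 - \frac{1480}{1369}\right)\right) + 460216 = \left(0 + \left(-2 + 1480 \cdot \frac{1}{1369}\right)\right) + 460216 = \left(0 + \left(-2 + \frac{40}{37}\right)\right) + 460216 = \left(0 - \frac{34}{37}\right) + 460216 = - \frac{34}{37} + 460216 = \frac{17027958}{37}$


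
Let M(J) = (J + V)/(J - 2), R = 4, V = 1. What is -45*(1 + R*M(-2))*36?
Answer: -3240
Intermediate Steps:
M(J) = (1 + J)/(-2 + J) (M(J) = (J + 1)/(J - 2) = (1 + J)/(-2 + J))
-45*(1 + R*M(-2))*36 = -45*(1 + 4*((1 - 2)/(-2 - 2)))*36 = -45*(1 + 4*(-1/(-4)))*36 = -45*(1 + 4*(-¼*(-1)))*36 = -45*(1 + 4*(¼))*36 = -45*(1 + 1)*36 = -45*2*36 = -90*36 = -3240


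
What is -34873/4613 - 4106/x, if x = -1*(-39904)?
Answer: -705256585/92038576 ≈ -7.6626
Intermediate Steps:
x = 39904
-34873/4613 - 4106/x = -34873/4613 - 4106/39904 = -34873*1/4613 - 4106*1/39904 = -34873/4613 - 2053/19952 = -705256585/92038576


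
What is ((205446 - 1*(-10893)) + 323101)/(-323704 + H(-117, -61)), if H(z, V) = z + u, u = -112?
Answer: -539440/323933 ≈ -1.6653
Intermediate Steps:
H(z, V) = -112 + z (H(z, V) = z - 112 = -112 + z)
((205446 - 1*(-10893)) + 323101)/(-323704 + H(-117, -61)) = ((205446 - 1*(-10893)) + 323101)/(-323704 + (-112 - 117)) = ((205446 + 10893) + 323101)/(-323704 - 229) = (216339 + 323101)/(-323933) = 539440*(-1/323933) = -539440/323933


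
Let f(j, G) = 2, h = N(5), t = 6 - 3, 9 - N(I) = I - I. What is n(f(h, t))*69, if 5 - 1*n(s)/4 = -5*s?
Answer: 4140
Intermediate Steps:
N(I) = 9 (N(I) = 9 - (I - I) = 9 - 1*0 = 9 + 0 = 9)
t = 3
h = 9
n(s) = 20 + 20*s (n(s) = 20 - (-20)*s = 20 + 20*s)
n(f(h, t))*69 = (20 + 20*2)*69 = (20 + 40)*69 = 60*69 = 4140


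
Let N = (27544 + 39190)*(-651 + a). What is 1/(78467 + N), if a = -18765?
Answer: -1/1295628877 ≈ -7.7183e-10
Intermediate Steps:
N = -1295707344 (N = (27544 + 39190)*(-651 - 18765) = 66734*(-19416) = -1295707344)
1/(78467 + N) = 1/(78467 - 1295707344) = 1/(-1295628877) = -1/1295628877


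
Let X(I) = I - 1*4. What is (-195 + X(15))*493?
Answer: -90712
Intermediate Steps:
X(I) = -4 + I (X(I) = I - 4 = -4 + I)
(-195 + X(15))*493 = (-195 + (-4 + 15))*493 = (-195 + 11)*493 = -184*493 = -90712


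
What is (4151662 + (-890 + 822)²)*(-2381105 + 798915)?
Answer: -6576034146340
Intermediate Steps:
(4151662 + (-890 + 822)²)*(-2381105 + 798915) = (4151662 + (-68)²)*(-1582190) = (4151662 + 4624)*(-1582190) = 4156286*(-1582190) = -6576034146340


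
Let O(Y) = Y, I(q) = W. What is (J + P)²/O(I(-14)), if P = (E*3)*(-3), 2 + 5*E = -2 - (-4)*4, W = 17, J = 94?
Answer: 131044/425 ≈ 308.34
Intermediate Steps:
E = 12/5 (E = -⅖ + (-2 - (-4)*4)/5 = -⅖ + (-2 - 1*(-16))/5 = -⅖ + (-2 + 16)/5 = -⅖ + (⅕)*14 = -⅖ + 14/5 = 12/5 ≈ 2.4000)
I(q) = 17
P = -108/5 (P = ((12/5)*3)*(-3) = (36/5)*(-3) = -108/5 ≈ -21.600)
(J + P)²/O(I(-14)) = (94 - 108/5)²/17 = (362/5)²*(1/17) = (131044/25)*(1/17) = 131044/425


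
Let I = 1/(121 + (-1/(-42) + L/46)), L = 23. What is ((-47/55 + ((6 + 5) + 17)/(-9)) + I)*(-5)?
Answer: 454471/22968 ≈ 19.787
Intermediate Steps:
I = 21/2552 (I = 1/(121 + (-1/(-42) + 23/46)) = 1/(121 + (-1*(-1/42) + 23*(1/46))) = 1/(121 + (1/42 + ½)) = 1/(121 + 11/21) = 1/(2552/21) = 21/2552 ≈ 0.0082288)
((-47/55 + ((6 + 5) + 17)/(-9)) + I)*(-5) = ((-47/55 + ((6 + 5) + 17)/(-9)) + 21/2552)*(-5) = ((-47*1/55 + (11 + 17)*(-⅑)) + 21/2552)*(-5) = ((-47/55 + 28*(-⅑)) + 21/2552)*(-5) = ((-47/55 - 28/9) + 21/2552)*(-5) = (-1963/495 + 21/2552)*(-5) = -454471/114840*(-5) = 454471/22968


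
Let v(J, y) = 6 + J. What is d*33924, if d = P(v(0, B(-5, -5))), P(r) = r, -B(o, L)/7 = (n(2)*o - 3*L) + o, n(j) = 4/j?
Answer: 203544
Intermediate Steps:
B(o, L) = -21*o + 21*L (B(o, L) = -7*(((4/2)*o - 3*L) + o) = -7*(((4*(½))*o - 3*L) + o) = -7*((2*o - 3*L) + o) = -7*((-3*L + 2*o) + o) = -7*(-3*L + 3*o) = -21*o + 21*L)
d = 6 (d = 6 + 0 = 6)
d*33924 = 6*33924 = 203544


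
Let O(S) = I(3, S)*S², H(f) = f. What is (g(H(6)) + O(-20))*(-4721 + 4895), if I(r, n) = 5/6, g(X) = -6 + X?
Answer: 58000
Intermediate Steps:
I(r, n) = ⅚ (I(r, n) = 5*(⅙) = ⅚)
O(S) = 5*S²/6
(g(H(6)) + O(-20))*(-4721 + 4895) = ((-6 + 6) + (⅚)*(-20)²)*(-4721 + 4895) = (0 + (⅚)*400)*174 = (0 + 1000/3)*174 = (1000/3)*174 = 58000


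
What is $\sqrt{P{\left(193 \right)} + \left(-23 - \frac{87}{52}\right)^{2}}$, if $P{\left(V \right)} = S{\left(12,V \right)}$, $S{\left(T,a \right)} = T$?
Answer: $\frac{\sqrt{1678537}}{52} \approx 24.915$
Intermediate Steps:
$P{\left(V \right)} = 12$
$\sqrt{P{\left(193 \right)} + \left(-23 - \frac{87}{52}\right)^{2}} = \sqrt{12 + \left(-23 - \frac{87}{52}\right)^{2}} = \sqrt{12 + \left(- \frac{1283}{52}\right)^{2}} = \sqrt{12 + \frac{1646089}{2704}} = \sqrt{\frac{1678537}{2704}} = \frac{\sqrt{1678537}}{52}$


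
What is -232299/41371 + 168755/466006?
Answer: -101271164689/19279134226 ≈ -5.2529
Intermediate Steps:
-232299/41371 + 168755/466006 = -101271164689/19279134226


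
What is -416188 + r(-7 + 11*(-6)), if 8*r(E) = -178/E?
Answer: -121526807/292 ≈ -4.1619e+5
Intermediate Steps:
r(E) = -89/(4*E) (r(E) = (-178/E)/8 = -89/(4*E))
-416188 + r(-7 + 11*(-6)) = -416188 - 89/(4*(-7 + 11*(-6))) = -416188 - 89/(4*(-7 - 66)) = -416188 - 89/4/(-73) = -416188 - 89/4*(-1/73) = -416188 + 89/292 = -121526807/292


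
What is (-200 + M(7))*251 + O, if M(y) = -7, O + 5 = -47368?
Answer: -99330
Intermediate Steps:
O = -47373 (O = -5 - 47368 = -47373)
(-200 + M(7))*251 + O = (-200 - 7)*251 - 47373 = -207*251 - 47373 = -51957 - 47373 = -99330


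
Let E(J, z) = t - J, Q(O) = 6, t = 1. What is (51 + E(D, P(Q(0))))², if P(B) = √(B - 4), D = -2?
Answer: 2916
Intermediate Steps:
P(B) = √(-4 + B)
E(J, z) = 1 - J
(51 + E(D, P(Q(0))))² = (51 + (1 - 1*(-2)))² = (51 + (1 + 2))² = (51 + 3)² = 54² = 2916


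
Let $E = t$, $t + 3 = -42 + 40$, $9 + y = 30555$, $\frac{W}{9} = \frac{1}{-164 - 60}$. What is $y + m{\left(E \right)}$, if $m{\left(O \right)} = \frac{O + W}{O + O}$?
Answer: $\frac{68424169}{2240} \approx 30547.0$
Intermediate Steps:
$W = - \frac{9}{224}$ ($W = \frac{9}{-164 - 60} = \frac{9}{-224} = 9 \left(- \frac{1}{224}\right) = - \frac{9}{224} \approx -0.040179$)
$y = 30546$ ($y = -9 + 30555 = 30546$)
$t = -5$ ($t = -3 + \left(-42 + 40\right) = -3 - 2 = -5$)
$E = -5$
$m{\left(O \right)} = \frac{- \frac{9}{224} + O}{2 O}$ ($m{\left(O \right)} = \frac{O - \frac{9}{224}}{O + O} = \frac{- \frac{9}{224} + O}{2 O}$)
$y + m{\left(E \right)} = 30546 + \frac{-9 + 224 \left(-5\right)}{448 \left(-5\right)} = 30546 + \frac{1}{448} \left(- \frac{1}{5}\right) \left(-9 - 1120\right) = 30546 + \frac{1}{448} \left(- \frac{1}{5}\right) \left(-1129\right) = 30546 + \frac{1129}{2240} = \frac{68424169}{2240}$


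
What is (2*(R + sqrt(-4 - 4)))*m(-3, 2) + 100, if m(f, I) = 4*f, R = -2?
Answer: 148 - 48*I*sqrt(2) ≈ 148.0 - 67.882*I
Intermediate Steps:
(2*(R + sqrt(-4 - 4)))*m(-3, 2) + 100 = (2*(-2 + sqrt(-4 - 4)))*(4*(-3)) + 100 = (2*(-2 + sqrt(-8)))*(-12) + 100 = (2*(-2 + 2*I*sqrt(2)))*(-12) + 100 = (-4 + 4*I*sqrt(2))*(-12) + 100 = (48 - 48*I*sqrt(2)) + 100 = 148 - 48*I*sqrt(2)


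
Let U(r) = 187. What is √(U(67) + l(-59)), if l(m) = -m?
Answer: √246 ≈ 15.684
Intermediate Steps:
√(U(67) + l(-59)) = √(187 - 1*(-59)) = √(187 + 59) = √246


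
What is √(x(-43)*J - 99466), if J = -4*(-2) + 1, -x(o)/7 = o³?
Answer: 5*√196379 ≈ 2215.7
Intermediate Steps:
x(o) = -7*o³
J = 9 (J = 8 + 1 = 9)
√(x(-43)*J - 99466) = √(-7*(-43)³*9 - 99466) = √(-7*(-79507)*9 - 99466) = √(556549*9 - 99466) = √(5008941 - 99466) = √4909475 = 5*√196379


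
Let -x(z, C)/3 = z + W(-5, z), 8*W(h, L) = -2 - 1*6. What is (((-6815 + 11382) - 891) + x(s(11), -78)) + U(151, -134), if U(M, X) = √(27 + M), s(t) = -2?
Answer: 3685 + √178 ≈ 3698.3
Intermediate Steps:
W(h, L) = -1 (W(h, L) = (-2 - 1*6)/8 = (-2 - 6)/8 = (⅛)*(-8) = -1)
x(z, C) = 3 - 3*z (x(z, C) = -3*(z - 1) = -3*(-1 + z) = 3 - 3*z)
(((-6815 + 11382) - 891) + x(s(11), -78)) + U(151, -134) = (((-6815 + 11382) - 891) + (3 - 3*(-2))) + √(27 + 151) = ((4567 - 891) + (3 + 6)) + √178 = (3676 + 9) + √178 = 3685 + √178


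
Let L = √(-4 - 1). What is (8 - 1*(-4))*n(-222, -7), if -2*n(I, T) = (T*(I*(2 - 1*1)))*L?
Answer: -9324*I*√5 ≈ -20849.0*I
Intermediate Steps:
L = I*√5 (L = √(-5) = I*√5 ≈ 2.2361*I)
n(I, T) = -I*I*T*√5/2 (n(I, T) = -T*(I*(2 - 1*1))*I*√5/2 = -T*(I*(2 - 1))*I*√5/2 = -T*(I*1)*I*√5/2 = -T*I*I*√5/2 = -I*T*I*√5/2 = -I*I*T*√5/2)
(8 - 1*(-4))*n(-222, -7) = (8 - 1*(-4))*(-½*I*(-222)*(-7)*√5) = (8 + 4)*(-777*I*√5) = 12*(-777*I*√5) = -9324*I*√5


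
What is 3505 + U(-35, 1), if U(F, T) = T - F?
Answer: 3541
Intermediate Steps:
3505 + U(-35, 1) = 3505 + (1 - 1*(-35)) = 3505 + (1 + 35) = 3505 + 36 = 3541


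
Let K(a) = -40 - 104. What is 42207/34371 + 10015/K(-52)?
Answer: -12523991/183312 ≈ -68.321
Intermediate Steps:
K(a) = -144
42207/34371 + 10015/K(-52) = 42207/34371 + 10015/(-144) = 42207*(1/34371) + 10015*(-1/144) = 14069/11457 - 10015/144 = -12523991/183312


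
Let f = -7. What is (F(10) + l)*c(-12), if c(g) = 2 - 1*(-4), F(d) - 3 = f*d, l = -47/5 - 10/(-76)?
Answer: -43473/95 ≈ -457.61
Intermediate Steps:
l = -1761/190 (l = -47*⅕ - 10*(-1/76) = -47/5 + 5/38 = -1761/190 ≈ -9.2684)
F(d) = 3 - 7*d
c(g) = 6 (c(g) = 2 + 4 = 6)
(F(10) + l)*c(-12) = ((3 - 7*10) - 1761/190)*6 = ((3 - 70) - 1761/190)*6 = (-67 - 1761/190)*6 = -14491/190*6 = -43473/95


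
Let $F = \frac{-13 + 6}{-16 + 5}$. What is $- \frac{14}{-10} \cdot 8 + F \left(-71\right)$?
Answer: $- \frac{1869}{55} \approx -33.982$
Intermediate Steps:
$F = \frac{7}{11}$ ($F = - \frac{7}{-11} = \left(-7\right) \left(- \frac{1}{11}\right) = \frac{7}{11} \approx 0.63636$)
$- \frac{14}{-10} \cdot 8 + F \left(-71\right) = - \frac{14}{-10} \cdot 8 + \frac{7}{11} \left(-71\right) = \left(-14\right) \left(- \frac{1}{10}\right) 8 - \frac{497}{11} = \frac{7}{5} \cdot 8 - \frac{497}{11} = \frac{56}{5} - \frac{497}{11} = - \frac{1869}{55}$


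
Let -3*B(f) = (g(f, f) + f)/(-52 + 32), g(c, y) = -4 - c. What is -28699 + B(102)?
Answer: -430486/15 ≈ -28699.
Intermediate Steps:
B(f) = -1/15 (B(f) = -((-4 - f) + f)/(3*(-52 + 32)) = -(-4)/(3*(-20)) = -(-4)*(-1)/(3*20) = -⅓*⅕ = -1/15)
-28699 + B(102) = -28699 - 1/15 = -430486/15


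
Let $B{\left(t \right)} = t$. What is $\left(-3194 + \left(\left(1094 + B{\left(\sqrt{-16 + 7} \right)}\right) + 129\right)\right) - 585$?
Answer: $-2556 + 3 i \approx -2556.0 + 3.0 i$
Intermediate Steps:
$\left(-3194 + \left(\left(1094 + B{\left(\sqrt{-16 + 7} \right)}\right) + 129\right)\right) - 585 = \left(-3194 + \left(\left(1094 + \sqrt{-16 + 7}\right) + 129\right)\right) - 585 = \left(-3194 + \left(\left(1094 + \sqrt{-9}\right) + 129\right)\right) - 585 = \left(-3194 + \left(\left(1094 + 3 i\right) + 129\right)\right) - 585 = \left(-3194 + \left(1223 + 3 i\right)\right) - 585 = \left(-1971 + 3 i\right) - 585 = -2556 + 3 i$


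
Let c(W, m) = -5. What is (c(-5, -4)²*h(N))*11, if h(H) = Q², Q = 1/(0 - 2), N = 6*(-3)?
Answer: 275/4 ≈ 68.750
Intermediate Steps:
N = -18
Q = -½ (Q = 1/(-2) = -½ ≈ -0.50000)
h(H) = ¼ (h(H) = (-½)² = ¼)
(c(-5, -4)²*h(N))*11 = ((-5)²*(¼))*11 = (25*(¼))*11 = (25/4)*11 = 275/4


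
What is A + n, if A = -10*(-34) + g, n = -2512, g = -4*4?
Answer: -2188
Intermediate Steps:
g = -16
A = 324 (A = -10*(-34) - 16 = 340 - 16 = 324)
A + n = 324 - 2512 = -2188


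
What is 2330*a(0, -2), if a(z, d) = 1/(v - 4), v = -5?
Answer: -2330/9 ≈ -258.89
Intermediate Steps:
a(z, d) = -1/9 (a(z, d) = 1/(-5 - 4) = 1/(-9) = -1/9)
2330*a(0, -2) = 2330*(-1/9) = -2330/9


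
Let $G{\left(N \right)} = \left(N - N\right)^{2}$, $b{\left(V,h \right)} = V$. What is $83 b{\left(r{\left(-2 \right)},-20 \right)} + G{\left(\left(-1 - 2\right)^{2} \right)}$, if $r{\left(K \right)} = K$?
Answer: $-166$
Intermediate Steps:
$G{\left(N \right)} = 0$ ($G{\left(N \right)} = 0^{2} = 0$)
$83 b{\left(r{\left(-2 \right)},-20 \right)} + G{\left(\left(-1 - 2\right)^{2} \right)} = 83 \left(-2\right) + 0 = -166 + 0 = -166$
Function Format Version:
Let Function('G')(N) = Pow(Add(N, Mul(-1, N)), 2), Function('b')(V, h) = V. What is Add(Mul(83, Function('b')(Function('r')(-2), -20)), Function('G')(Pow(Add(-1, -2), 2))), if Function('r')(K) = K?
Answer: -166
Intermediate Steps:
Function('G')(N) = 0 (Function('G')(N) = Pow(0, 2) = 0)
Add(Mul(83, Function('b')(Function('r')(-2), -20)), Function('G')(Pow(Add(-1, -2), 2))) = Add(Mul(83, -2), 0) = Add(-166, 0) = -166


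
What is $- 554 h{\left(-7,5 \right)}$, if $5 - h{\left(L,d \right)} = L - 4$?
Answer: $-8864$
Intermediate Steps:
$h{\left(L,d \right)} = 9 - L$ ($h{\left(L,d \right)} = 5 - \left(L - 4\right) = 5 - \left(-4 + L\right) = 9 - L$)
$- 554 h{\left(-7,5 \right)} = - 554 \left(9 - -7\right) = - 554 \left(9 + 7\right) = \left(-554\right) 16 = -8864$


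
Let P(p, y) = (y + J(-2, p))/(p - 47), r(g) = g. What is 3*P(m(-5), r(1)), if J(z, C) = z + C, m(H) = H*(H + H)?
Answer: 49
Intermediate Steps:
m(H) = 2*H**2 (m(H) = H*(2*H) = 2*H**2)
J(z, C) = C + z
P(p, y) = (-2 + p + y)/(-47 + p) (P(p, y) = (y + (p - 2))/(p - 47) = (y + (-2 + p))/(-47 + p) = (-2 + p + y)/(-47 + p))
3*P(m(-5), r(1)) = 3*((-2 + 2*(-5)**2 + 1)/(-47 + 2*(-5)**2)) = 3*((-2 + 2*25 + 1)/(-47 + 2*25)) = 3*((-2 + 50 + 1)/(-47 + 50)) = 3*(49/3) = 49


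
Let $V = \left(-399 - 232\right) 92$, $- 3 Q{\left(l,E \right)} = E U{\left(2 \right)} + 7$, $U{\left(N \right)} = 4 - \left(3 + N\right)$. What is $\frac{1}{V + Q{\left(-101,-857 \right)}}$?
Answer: $- \frac{1}{58340} \approx -1.7141 \cdot 10^{-5}$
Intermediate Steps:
$U{\left(N \right)} = 1 - N$ ($U{\left(N \right)} = 4 - \left(3 + N\right) = 1 - N$)
$Q{\left(l,E \right)} = - \frac{7}{3} + \frac{E}{3}$ ($Q{\left(l,E \right)} = - \frac{E \left(1 - 2\right) + 7}{3} = - \frac{E \left(-1\right) + 7}{3} = - \frac{- E + 7}{3} = - \frac{7 - E}{3} = - \frac{7}{3} + \frac{E}{3}$)
$V = -58052$ ($V = \left(-631\right) 92 = -58052$)
$\frac{1}{V + Q{\left(-101,-857 \right)}} = \frac{1}{-58052 + \left(- \frac{7}{3} + \frac{1}{3} \left(-857\right)\right)} = \frac{1}{-58052 - 288} = \frac{1}{-58340} = - \frac{1}{58340}$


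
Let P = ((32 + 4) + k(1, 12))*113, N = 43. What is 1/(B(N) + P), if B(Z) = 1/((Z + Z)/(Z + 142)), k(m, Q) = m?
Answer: 86/359751 ≈ 0.00023905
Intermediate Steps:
B(Z) = (142 + Z)/(2*Z) (B(Z) = 1/((2*Z)/(142 + Z)) = 1/(2*Z/(142 + Z)) = (142 + Z)/(2*Z))
P = 4181 (P = ((32 + 4) + 1)*113 = (36 + 1)*113 = 37*113 = 4181)
1/(B(N) + P) = 1/((½)*(142 + 43)/43 + 4181) = 1/((½)*(1/43)*185 + 4181) = 1/(185/86 + 4181) = 1/(359751/86) = 86/359751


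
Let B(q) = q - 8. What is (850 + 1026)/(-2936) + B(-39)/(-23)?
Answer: 23711/16882 ≈ 1.4045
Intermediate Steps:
B(q) = -8 + q
(850 + 1026)/(-2936) + B(-39)/(-23) = (850 + 1026)/(-2936) + (-8 - 39)/(-23) = 1876*(-1/2936) - 47*(-1/23) = -469/734 + 47/23 = 23711/16882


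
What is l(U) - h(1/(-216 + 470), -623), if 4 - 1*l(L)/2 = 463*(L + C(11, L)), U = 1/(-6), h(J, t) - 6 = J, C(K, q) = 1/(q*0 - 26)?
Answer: 1901405/9906 ≈ 191.94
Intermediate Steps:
C(K, q) = -1/26 (C(K, q) = 1/(0 - 26) = 1/(-26) = -1/26)
h(J, t) = 6 + J
U = -⅙ ≈ -0.16667
l(L) = 567/13 - 926*L (l(L) = 8 - 926*(L - 1/26) = 8 - 926*(-1/26 + L) = 8 - 2*(-463/26 + 463*L) = 8 + (463/13 - 926*L) = 567/13 - 926*L)
l(U) - h(1/(-216 + 470), -623) = (567/13 - 926*(-⅙)) - (6 + 1/(-216 + 470)) = (567/13 + 463/3) - (6 + 1/254) = 7720/39 - (6 + 1/254) = 7720/39 - 1*1525/254 = 7720/39 - 1525/254 = 1901405/9906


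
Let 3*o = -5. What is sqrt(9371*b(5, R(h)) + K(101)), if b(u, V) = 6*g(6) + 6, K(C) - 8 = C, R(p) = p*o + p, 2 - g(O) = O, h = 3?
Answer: I*sqrt(168569) ≈ 410.57*I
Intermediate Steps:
o = -5/3 (o = (1/3)*(-5) = -5/3 ≈ -1.6667)
g(O) = 2 - O
R(p) = -2*p/3 (R(p) = p*(-5/3) + p = -5*p/3 + p = -2*p/3)
K(C) = 8 + C
b(u, V) = -18 (b(u, V) = 6*(2 - 1*6) + 6 = 6*(2 - 6) + 6 = 6*(-4) + 6 = -24 + 6 = -18)
sqrt(9371*b(5, R(h)) + K(101)) = sqrt(9371*(-18) + (8 + 101)) = sqrt(-168678 + 109) = sqrt(-168569) = I*sqrt(168569)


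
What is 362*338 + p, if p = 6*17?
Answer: 122458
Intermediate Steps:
p = 102
362*338 + p = 362*338 + 102 = 122356 + 102 = 122458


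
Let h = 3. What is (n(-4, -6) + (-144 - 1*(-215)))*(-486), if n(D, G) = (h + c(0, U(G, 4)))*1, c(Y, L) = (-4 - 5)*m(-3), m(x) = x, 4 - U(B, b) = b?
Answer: -49086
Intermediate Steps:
U(B, b) = 4 - b
c(Y, L) = 27 (c(Y, L) = (-4 - 5)*(-3) = -9*(-3) = 27)
n(D, G) = 30 (n(D, G) = (3 + 27)*1 = 30*1 = 30)
(n(-4, -6) + (-144 - 1*(-215)))*(-486) = (30 + (-144 - 1*(-215)))*(-486) = (30 + (-144 + 215))*(-486) = (30 + 71)*(-486) = 101*(-486) = -49086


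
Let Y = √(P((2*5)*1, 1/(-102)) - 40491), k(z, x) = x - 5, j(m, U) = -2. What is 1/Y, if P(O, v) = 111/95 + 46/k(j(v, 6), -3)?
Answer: -2*I*√1461890495/15388321 ≈ -0.0049693*I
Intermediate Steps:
k(z, x) = -5 + x
P(O, v) = -1741/380 (P(O, v) = 111/95 + 46/(-5 - 3) = 111*(1/95) + 46/(-8) = 111/95 + 46*(-⅛) = 111/95 - 23/4 = -1741/380)
Y = I*√1461890495/190 (Y = √(-1741/380 - 40491) = √(-15388321/380) = I*√1461890495/190 ≈ 201.24*I)
1/Y = 1/(I*√1461890495/190) = -2*I*√1461890495/15388321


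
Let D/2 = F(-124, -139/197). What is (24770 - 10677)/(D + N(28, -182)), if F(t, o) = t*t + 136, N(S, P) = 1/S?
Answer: 394604/868673 ≈ 0.45426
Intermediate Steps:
F(t, o) = 136 + t² (F(t, o) = t² + 136 = 136 + t²)
D = 31024 (D = 2*(136 + (-124)²) = 2*(136 + 15376) = 2*15512 = 31024)
(24770 - 10677)/(D + N(28, -182)) = (24770 - 10677)/(31024 + 1/28) = 14093/(31024 + 1/28) = 14093/(868673/28) = 14093*(28/868673) = 394604/868673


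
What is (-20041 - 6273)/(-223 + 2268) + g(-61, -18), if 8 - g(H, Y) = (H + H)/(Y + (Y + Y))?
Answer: -393503/55215 ≈ -7.1267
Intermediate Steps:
g(H, Y) = 8 - 2*H/(3*Y) (g(H, Y) = 8 - (H + H)/(Y + (Y + Y)) = 8 - 2*H/(Y + 2*Y) = 8 - 2*H/(3*Y))
(-20041 - 6273)/(-223 + 2268) + g(-61, -18) = (-20041 - 6273)/(-223 + 2268) + (8 - ⅔*(-61)/(-18)) = -26314/2045 + (8 - ⅔*(-61)*(-1/18)) = -26314*1/2045 + (8 - 61/27) = -26314/2045 + 155/27 = -393503/55215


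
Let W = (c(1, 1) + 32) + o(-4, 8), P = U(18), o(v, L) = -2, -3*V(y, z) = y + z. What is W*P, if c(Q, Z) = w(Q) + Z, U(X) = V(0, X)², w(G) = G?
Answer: 1152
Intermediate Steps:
V(y, z) = -y/3 - z/3 (V(y, z) = -(y + z)/3 = -y/3 - z/3)
U(X) = X²/9 (U(X) = (-⅓*0 - X/3)² = (0 - X/3)² = (-X/3)² = X²/9)
c(Q, Z) = Q + Z
P = 36 (P = (⅑)*18² = (⅑)*324 = 36)
W = 32 (W = ((1 + 1) + 32) - 2 = (2 + 32) - 2 = 34 - 2 = 32)
W*P = 32*36 = 1152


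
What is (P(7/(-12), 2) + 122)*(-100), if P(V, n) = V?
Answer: -36425/3 ≈ -12142.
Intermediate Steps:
(P(7/(-12), 2) + 122)*(-100) = (7/(-12) + 122)*(-100) = (7*(-1/12) + 122)*(-100) = (-7/12 + 122)*(-100) = (1457/12)*(-100) = -36425/3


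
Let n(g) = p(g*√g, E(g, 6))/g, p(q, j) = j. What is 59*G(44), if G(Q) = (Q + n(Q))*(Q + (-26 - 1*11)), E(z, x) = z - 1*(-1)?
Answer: 818153/44 ≈ 18594.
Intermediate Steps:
E(z, x) = 1 + z (E(z, x) = z + 1 = 1 + z)
n(g) = (1 + g)/g
G(Q) = (-37 + Q)*(Q + (1 + Q)/Q) (G(Q) = (Q + (1 + Q)/Q)*(Q + (-26 - 1*11)) = (Q + (1 + Q)/Q)*(Q + (-26 - 11)) = (Q + (1 + Q)/Q)*(Q - 37) = (Q + (1 + Q)/Q)*(-37 + Q) = (-37 + Q)*(Q + (1 + Q)/Q))
59*G(44) = 59*(-36 + 44² - 37/44 - 36*44) = 59*(-36 + 1936 - 37*1/44 - 1584) = 59*(-36 + 1936 - 37/44 - 1584) = 59*(13867/44) = 818153/44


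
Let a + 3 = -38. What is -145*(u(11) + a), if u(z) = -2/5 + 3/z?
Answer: 65598/11 ≈ 5963.5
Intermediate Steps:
a = -41 (a = -3 - 38 = -41)
u(z) = -⅖ + 3/z (u(z) = -2*⅕ + 3/z = -⅖ + 3/z)
-145*(u(11) + a) = -145*((-⅖ + 3/11) - 41) = -145*(-7/55 - 41) = -145*(-2262/55) = 65598/11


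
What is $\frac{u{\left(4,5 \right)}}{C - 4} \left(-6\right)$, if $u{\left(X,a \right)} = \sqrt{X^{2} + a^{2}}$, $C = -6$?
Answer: $\frac{3 \sqrt{41}}{5} \approx 3.8419$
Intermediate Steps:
$\frac{u{\left(4,5 \right)}}{C - 4} \left(-6\right) = \frac{\sqrt{4^{2} + 5^{2}}}{-6 - 4} \left(-6\right) = \frac{\sqrt{16 + 25}}{-10} \left(-6\right) = - \frac{\sqrt{41}}{10} \left(-6\right) = \frac{3 \sqrt{41}}{5}$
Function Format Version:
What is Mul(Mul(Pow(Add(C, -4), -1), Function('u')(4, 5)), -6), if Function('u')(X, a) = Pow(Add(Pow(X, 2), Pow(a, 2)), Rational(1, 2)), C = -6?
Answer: Mul(Rational(3, 5), Pow(41, Rational(1, 2))) ≈ 3.8419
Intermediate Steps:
Mul(Mul(Pow(Add(C, -4), -1), Function('u')(4, 5)), -6) = Mul(Mul(Pow(Add(-6, -4), -1), Pow(Add(Pow(4, 2), Pow(5, 2)), Rational(1, 2))), -6) = Mul(Mul(Pow(-10, -1), Pow(Add(16, 25), Rational(1, 2))), -6) = Mul(Mul(Rational(-1, 10), Pow(41, Rational(1, 2))), -6) = Mul(Rational(3, 5), Pow(41, Rational(1, 2)))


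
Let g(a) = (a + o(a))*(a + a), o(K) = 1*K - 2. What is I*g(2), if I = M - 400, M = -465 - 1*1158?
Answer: -16184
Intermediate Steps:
o(K) = -2 + K (o(K) = K - 2 = -2 + K)
g(a) = 2*a*(-2 + 2*a) (g(a) = (a + (-2 + a))*(a + a) = (-2 + 2*a)*(2*a) = 2*a*(-2 + 2*a))
M = -1623 (M = -465 - 1158 = -1623)
I = -2023 (I = -1623 - 400 = -2023)
I*g(2) = -8092*2*(-1 + 2) = -8092*2 = -2023*8 = -16184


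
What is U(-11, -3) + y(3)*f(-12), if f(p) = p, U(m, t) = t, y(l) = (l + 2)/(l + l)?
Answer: -13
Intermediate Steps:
y(l) = (2 + l)/(2*l) (y(l) = (2 + l)/((2*l)) = (2 + l)*(1/(2*l)) = (2 + l)/(2*l))
U(-11, -3) + y(3)*f(-12) = -3 + ((½)*(2 + 3)/3)*(-12) = -3 + ((½)*(⅓)*5)*(-12) = -3 + (⅚)*(-12) = -3 - 10 = -13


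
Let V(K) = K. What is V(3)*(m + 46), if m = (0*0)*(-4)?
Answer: 138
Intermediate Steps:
m = 0 (m = 0*(-4) = 0)
V(3)*(m + 46) = 3*(0 + 46) = 3*46 = 138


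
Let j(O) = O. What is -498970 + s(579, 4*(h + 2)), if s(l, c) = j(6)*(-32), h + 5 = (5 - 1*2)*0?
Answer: -499162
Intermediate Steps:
h = -5 (h = -5 + (5 - 1*2)*0 = -5 + (5 - 2)*0 = -5 + 3*0 = -5 + 0 = -5)
s(l, c) = -192 (s(l, c) = 6*(-32) = -192)
-498970 + s(579, 4*(h + 2)) = -498970 - 192 = -499162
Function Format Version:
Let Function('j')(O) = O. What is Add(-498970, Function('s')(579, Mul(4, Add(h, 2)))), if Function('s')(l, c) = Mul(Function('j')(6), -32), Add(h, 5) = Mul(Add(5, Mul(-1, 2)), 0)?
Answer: -499162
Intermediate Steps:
h = -5 (h = Add(-5, Mul(Add(5, Mul(-1, 2)), 0)) = Add(-5, Mul(Add(5, -2), 0)) = Add(-5, Mul(3, 0)) = Add(-5, 0) = -5)
Function('s')(l, c) = -192 (Function('s')(l, c) = Mul(6, -32) = -192)
Add(-498970, Function('s')(579, Mul(4, Add(h, 2)))) = Add(-498970, -192) = -499162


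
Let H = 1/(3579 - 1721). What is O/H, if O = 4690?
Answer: 8714020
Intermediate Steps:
H = 1/1858 ≈ 0.00053821
O/H = 4690/(1/1858) = 4690*1858 = 8714020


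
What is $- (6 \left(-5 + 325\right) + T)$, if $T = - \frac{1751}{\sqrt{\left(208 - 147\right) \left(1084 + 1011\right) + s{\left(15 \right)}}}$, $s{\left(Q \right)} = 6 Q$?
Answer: $-1920 + \frac{1751 \sqrt{127885}}{127885} \approx -1915.1$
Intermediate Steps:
$T = - \frac{1751 \sqrt{127885}}{127885}$ ($T = - \frac{1751}{\sqrt{\left(208 - 147\right) \left(1084 + 1011\right) + 6 \cdot 15}} = - \frac{1751}{\sqrt{61 \cdot 2095 + 90}} = - \frac{1751}{\sqrt{127795 + 90}} = - \frac{1751}{\sqrt{127885}} = - 1751 \frac{\sqrt{127885}}{127885} = - \frac{1751 \sqrt{127885}}{127885} \approx -4.8964$)
$- (6 \left(-5 + 325\right) + T) = - (6 \left(-5 + 325\right) - \frac{1751 \sqrt{127885}}{127885}) = - (6 \cdot 320 - \frac{1751 \sqrt{127885}}{127885}) = - (1920 - \frac{1751 \sqrt{127885}}{127885}) = -1920 + \frac{1751 \sqrt{127885}}{127885}$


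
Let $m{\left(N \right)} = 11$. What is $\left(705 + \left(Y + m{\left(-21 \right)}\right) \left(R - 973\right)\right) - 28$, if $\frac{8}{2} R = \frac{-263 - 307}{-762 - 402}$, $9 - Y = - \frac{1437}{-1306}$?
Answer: $- \frac{17948395187}{1013456} \approx -17710.0$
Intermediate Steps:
$Y = \frac{10317}{1306}$ ($Y = 9 - - \frac{1437}{-1306} = 9 - \left(-1437\right) \left(- \frac{1}{1306}\right) = 9 - \frac{1437}{1306} = \frac{10317}{1306} \approx 7.8997$)
$R = \frac{95}{776}$ ($R = \frac{\left(-263 - 307\right) \frac{1}{-762 - 402}}{4} = \frac{\left(-570\right) \frac{1}{-1164}}{4} = \frac{\left(-570\right) \left(- \frac{1}{1164}\right)}{4} = \frac{1}{4} \cdot \frac{95}{194} = \frac{95}{776} \approx 0.12242$)
$\left(705 + \left(Y + m{\left(-21 \right)}\right) \left(R - 973\right)\right) - 28 = \left(705 + \left(\frac{10317}{1306} + 11\right) \left(\frac{95}{776} - 973\right)\right) - 28 = \left(705 + \frac{24683}{1306} \left(- \frac{754953}{776}\right)\right) - 28 = \left(705 - \frac{18634504899}{1013456}\right) - 28 = - \frac{17920018419}{1013456} - 28 = - \frac{17948395187}{1013456}$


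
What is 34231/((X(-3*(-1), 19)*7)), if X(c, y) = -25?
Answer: -34231/175 ≈ -195.61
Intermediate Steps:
34231/((X(-3*(-1), 19)*7)) = 34231/((-25*7)) = 34231/(-175) = 34231*(-1/175) = -34231/175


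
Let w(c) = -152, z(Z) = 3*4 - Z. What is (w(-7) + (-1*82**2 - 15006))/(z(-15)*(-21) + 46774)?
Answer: -3126/6601 ≈ -0.47356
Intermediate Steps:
z(Z) = 12 - Z
(w(-7) + (-1*82**2 - 15006))/(z(-15)*(-21) + 46774) = (-152 + (-1*82**2 - 15006))/((12 - 1*(-15))*(-21) + 46774) = (-152 + (-1*6724 - 15006))/((12 + 15)*(-21) + 46774) = (-152 + (-6724 - 15006))/(27*(-21) + 46774) = (-152 - 21730)/(-567 + 46774) = -21882/46207 = -21882*1/46207 = -3126/6601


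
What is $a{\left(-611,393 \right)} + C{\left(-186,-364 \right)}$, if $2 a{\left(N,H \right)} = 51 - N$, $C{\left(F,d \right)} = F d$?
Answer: $68035$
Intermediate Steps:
$a{\left(N,H \right)} = \frac{51}{2} - \frac{N}{2}$ ($a{\left(N,H \right)} = \frac{51 - N}{2} = \frac{51}{2} - \frac{N}{2}$)
$a{\left(-611,393 \right)} + C{\left(-186,-364 \right)} = \left(\frac{51}{2} - - \frac{611}{2}\right) - -67704 = \left(\frac{51}{2} + \frac{611}{2}\right) + 67704 = 331 + 67704 = 68035$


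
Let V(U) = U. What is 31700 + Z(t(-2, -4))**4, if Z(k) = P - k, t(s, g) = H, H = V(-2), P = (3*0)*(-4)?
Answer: 31716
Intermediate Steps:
P = 0 (P = 0*(-4) = 0)
H = -2
t(s, g) = -2
Z(k) = -k (Z(k) = 0 - k = -k)
31700 + Z(t(-2, -4))**4 = 31700 + (-1*(-2))**4 = 31700 + 2**4 = 31700 + 16 = 31716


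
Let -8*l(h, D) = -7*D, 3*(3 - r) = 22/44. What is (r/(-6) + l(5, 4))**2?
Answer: 11881/1296 ≈ 9.1674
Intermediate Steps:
r = 17/6 (r = 3 - 22/(3*44) = 3 - 1/3*1/2 = 3 - 1/6 = 17/6 ≈ 2.8333)
l(h, D) = 7*D/8 (l(h, D) = -(-7)*D/8 = 7*D/8)
(r/(-6) + l(5, 4))**2 = ((17/6)/(-6) + (7/8)*4)**2 = ((17/6)*(-1/6) + 7/2)**2 = (-17/36 + 7/2)**2 = (109/36)**2 = 11881/1296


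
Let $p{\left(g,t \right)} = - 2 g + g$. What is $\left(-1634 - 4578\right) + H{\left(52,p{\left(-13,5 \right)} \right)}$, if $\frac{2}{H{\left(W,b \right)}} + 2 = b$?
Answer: $- \frac{68330}{11} \approx -6211.8$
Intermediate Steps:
$p{\left(g,t \right)} = - g$
$H{\left(W,b \right)} = \frac{2}{-2 + b}$
$\left(-1634 - 4578\right) + H{\left(52,p{\left(-13,5 \right)} \right)} = \left(-1634 - 4578\right) + \frac{2}{-2 - -13} = -6212 + \frac{2}{-2 + 13} = -6212 + \frac{2}{11} = - \frac{68330}{11}$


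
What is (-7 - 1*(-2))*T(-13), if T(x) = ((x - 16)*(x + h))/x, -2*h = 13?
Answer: 435/2 ≈ 217.50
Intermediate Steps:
h = -13/2 (h = -½*13 = -13/2 ≈ -6.5000)
T(x) = (-16 + x)*(-13/2 + x)/x (T(x) = ((x - 16)*(x - 13/2))/x = ((-16 + x)*(-13/2 + x))/x = (-16 + x)*(-13/2 + x)/x)
(-7 - 1*(-2))*T(-13) = (-7 - 1*(-2))*(-45/2 - 13 + 104/(-13)) = (-7 + 2)*(-45/2 - 13 + 104*(-1/13)) = -5*(-45/2 - 13 - 8) = -5*(-87/2) = 435/2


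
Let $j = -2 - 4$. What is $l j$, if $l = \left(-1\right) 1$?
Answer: $6$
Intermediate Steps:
$l = -1$
$j = -6$ ($j = -2 - 4 = -6$)
$l j = \left(-1\right) \left(-6\right) = 6$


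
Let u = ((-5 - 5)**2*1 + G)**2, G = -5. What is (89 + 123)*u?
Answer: 1913300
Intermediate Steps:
u = 9025 (u = ((-5 - 5)**2*1 - 5)**2 = ((-10)**2*1 - 5)**2 = (100*1 - 5)**2 = (100 - 5)**2 = 95**2 = 9025)
(89 + 123)*u = (89 + 123)*9025 = 212*9025 = 1913300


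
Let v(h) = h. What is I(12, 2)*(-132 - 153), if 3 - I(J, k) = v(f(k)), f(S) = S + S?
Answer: 285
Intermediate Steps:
f(S) = 2*S
I(J, k) = 3 - 2*k
I(12, 2)*(-132 - 153) = (3 - 2*2)*(-132 - 153) = (3 - 4)*(-285) = -1*(-285) = 285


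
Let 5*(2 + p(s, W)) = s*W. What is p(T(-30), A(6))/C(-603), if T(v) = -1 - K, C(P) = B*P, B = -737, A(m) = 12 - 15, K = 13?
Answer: 32/2222055 ≈ 1.4401e-5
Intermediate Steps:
A(m) = -3
C(P) = -737*P
T(v) = -14 (T(v) = -1 - 1*13 = -1 - 13 = -14)
p(s, W) = -2 + W*s/5 (p(s, W) = -2 + (s*W)/5 = -2 + (W*s)/5 = -2 + W*s/5)
p(T(-30), A(6))/C(-603) = (-2 + (1/5)*(-3)*(-14))/((-737*(-603))) = (-2 + 42/5)/444411 = (32/5)*(1/444411) = 32/2222055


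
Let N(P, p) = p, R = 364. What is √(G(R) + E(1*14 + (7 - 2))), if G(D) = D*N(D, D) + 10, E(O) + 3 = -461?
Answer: √132042 ≈ 363.38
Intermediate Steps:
E(O) = -464 (E(O) = -3 - 461 = -464)
G(D) = 10 + D² (G(D) = D*D + 10 = D² + 10 = 10 + D²)
√(G(R) + E(1*14 + (7 - 2))) = √((10 + 364²) - 464) = √((10 + 132496) - 464) = √(132506 - 464) = √132042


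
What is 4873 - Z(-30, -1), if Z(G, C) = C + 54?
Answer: 4820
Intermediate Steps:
Z(G, C) = 54 + C
4873 - Z(-30, -1) = 4873 - (54 - 1) = 4873 - 1*53 = 4873 - 53 = 4820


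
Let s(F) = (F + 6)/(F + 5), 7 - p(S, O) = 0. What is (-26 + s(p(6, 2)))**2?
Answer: 89401/144 ≈ 620.84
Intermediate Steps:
p(S, O) = 7 (p(S, O) = 7 - 1*0 = 7 + 0 = 7)
s(F) = (6 + F)/(5 + F)
(-26 + s(p(6, 2)))**2 = (-26 + (6 + 7)/(5 + 7))**2 = (-26 + 13/12)**2 = (-299/12)**2 = 89401/144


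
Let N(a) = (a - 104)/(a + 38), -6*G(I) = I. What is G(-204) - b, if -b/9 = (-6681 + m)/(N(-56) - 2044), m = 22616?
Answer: -667991/18316 ≈ -36.470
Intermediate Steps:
G(I) = -I/6
N(a) = (-104 + a)/(38 + a)
b = 1290735/18316 (b = -9*(-6681 + 22616)/((-104 - 56)/(38 - 56) - 2044) = -143415/(-160/(-18) - 2044) = -143415/(-1/18*(-160) - 2044) = -143415/(80/9 - 2044) = -143415/(-18316/9) = -143415*(-9)/18316 = -9*(-143415/18316) = 1290735/18316 ≈ 70.470)
G(-204) - b = -1/6*(-204) - 1*1290735/18316 = 34 - 1290735/18316 = -667991/18316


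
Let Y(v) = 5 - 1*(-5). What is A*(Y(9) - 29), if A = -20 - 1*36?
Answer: 1064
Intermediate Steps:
A = -56 (A = -20 - 36 = -56)
Y(v) = 10 (Y(v) = 5 + 5 = 10)
A*(Y(9) - 29) = -56*(10 - 29) = -56*(-19) = 1064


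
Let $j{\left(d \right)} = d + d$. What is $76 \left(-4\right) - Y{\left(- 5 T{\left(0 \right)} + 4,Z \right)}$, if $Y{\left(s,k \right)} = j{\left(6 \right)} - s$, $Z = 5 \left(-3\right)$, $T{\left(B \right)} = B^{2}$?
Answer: $-312$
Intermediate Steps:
$j{\left(d \right)} = 2 d$
$Z = -15$
$Y{\left(s,k \right)} = 12 - s$ ($Y{\left(s,k \right)} = 2 \cdot 6 - s = 12 - s$)
$76 \left(-4\right) - Y{\left(- 5 T{\left(0 \right)} + 4,Z \right)} = 76 \left(-4\right) - \left(12 - \left(- 5 \cdot 0^{2} + 4\right)\right) = -304 - \left(12 - \left(\left(-5\right) 0 + 4\right)\right) = -304 - \left(12 - \left(0 + 4\right)\right) = -304 - \left(12 - 4\right) = -304 - 8 = -312$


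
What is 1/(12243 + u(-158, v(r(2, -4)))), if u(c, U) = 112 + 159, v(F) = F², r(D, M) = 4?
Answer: 1/12514 ≈ 7.9911e-5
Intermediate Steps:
u(c, U) = 271
1/(12243 + u(-158, v(r(2, -4)))) = 1/(12243 + 271) = 1/12514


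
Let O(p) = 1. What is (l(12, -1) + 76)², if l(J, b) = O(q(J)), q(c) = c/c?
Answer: 5929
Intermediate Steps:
q(c) = 1
l(J, b) = 1
(l(12, -1) + 76)² = (1 + 76)² = 77² = 5929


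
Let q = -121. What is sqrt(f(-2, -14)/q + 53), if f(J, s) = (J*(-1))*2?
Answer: sqrt(6409)/11 ≈ 7.2778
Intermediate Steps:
f(J, s) = -2*J (f(J, s) = -J*2 = -2*J)
sqrt(f(-2, -14)/q + 53) = sqrt(-2*(-2)/(-121) + 53) = sqrt(4*(-1/121) + 53) = sqrt(-4/121 + 53) = sqrt(6409/121) = sqrt(6409)/11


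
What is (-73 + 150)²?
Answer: 5929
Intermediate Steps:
(-73 + 150)² = 77² = 5929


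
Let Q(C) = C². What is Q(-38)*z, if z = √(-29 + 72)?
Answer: 1444*√43 ≈ 9468.9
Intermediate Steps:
z = √43 ≈ 6.5574
Q(-38)*z = (-38)²*√43 = 1444*√43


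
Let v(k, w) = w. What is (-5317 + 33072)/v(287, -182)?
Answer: -305/2 ≈ -152.50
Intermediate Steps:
(-5317 + 33072)/v(287, -182) = (-5317 + 33072)/(-182) = 27755*(-1/182) = -305/2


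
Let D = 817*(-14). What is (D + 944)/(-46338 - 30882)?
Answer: 53/390 ≈ 0.13590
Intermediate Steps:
D = -11438
(D + 944)/(-46338 - 30882) = (-11438 + 944)/(-46338 - 30882) = -10494/(-77220) = -10494*(-1/77220) = 53/390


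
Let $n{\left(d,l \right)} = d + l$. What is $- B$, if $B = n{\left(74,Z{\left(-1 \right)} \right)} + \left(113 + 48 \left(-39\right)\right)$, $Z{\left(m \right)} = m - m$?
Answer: $1685$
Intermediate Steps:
$Z{\left(m \right)} = 0$
$B = -1685$ ($B = \left(74 + 0\right) + \left(113 + 48 \left(-39\right)\right) = 74 + \left(113 - 1872\right) = 74 - 1759 = -1685$)
$- B = \left(-1\right) \left(-1685\right) = 1685$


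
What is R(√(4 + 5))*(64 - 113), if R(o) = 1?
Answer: -49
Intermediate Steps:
R(√(4 + 5))*(64 - 113) = 1*(64 - 113) = 1*(-49) = -49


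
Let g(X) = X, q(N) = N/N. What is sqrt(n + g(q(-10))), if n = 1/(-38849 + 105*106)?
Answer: sqrt(768315242)/27719 ≈ 0.99998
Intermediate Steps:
q(N) = 1
n = -1/27719 (n = 1/(-38849 + 11130) = 1/(-27719) = -1/27719 ≈ -3.6076e-5)
sqrt(n + g(q(-10))) = sqrt(-1/27719 + 1) = sqrt(27718/27719) = sqrt(768315242)/27719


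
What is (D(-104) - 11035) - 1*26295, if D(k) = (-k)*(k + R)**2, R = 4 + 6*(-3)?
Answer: 1410766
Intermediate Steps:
R = -14 (R = 4 - 18 = -14)
D(k) = -k*(-14 + k)**2 (D(k) = (-k)*(k - 14)**2 = (-k)*(-14 + k)**2 = -k*(-14 + k)**2)
(D(-104) - 11035) - 1*26295 = (-1*(-104)*(-14 - 104)**2 - 11035) - 1*26295 = (-1*(-104)*(-118)**2 - 11035) - 26295 = (-1*(-104)*13924 - 11035) - 26295 = (1448096 - 11035) - 26295 = 1437061 - 26295 = 1410766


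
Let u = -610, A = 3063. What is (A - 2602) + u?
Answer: -149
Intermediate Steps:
(A - 2602) + u = (3063 - 2602) - 610 = 461 - 610 = -149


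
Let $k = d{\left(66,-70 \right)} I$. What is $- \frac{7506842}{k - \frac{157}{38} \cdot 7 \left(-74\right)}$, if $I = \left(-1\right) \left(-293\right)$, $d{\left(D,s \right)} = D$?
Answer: $- \frac{142629998}{408085} \approx -349.51$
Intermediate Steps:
$I = 293$
$k = 19338$ ($k = 66 \cdot 293 = 19338$)
$- \frac{7506842}{k - \frac{157}{38} \cdot 7 \left(-74\right)} = - \frac{7506842}{19338 - \frac{157}{38} \cdot 7 \left(-74\right)} = - \frac{7506842}{19338 - \frac{1099}{38} \left(-74\right)} = - \frac{7506842}{19338 - - \frac{40663}{19}} = - \frac{7506842}{19338 + \frac{40663}{19}} = - \frac{7506842}{\frac{408085}{19}} = \left(-7506842\right) \frac{19}{408085} = - \frac{142629998}{408085}$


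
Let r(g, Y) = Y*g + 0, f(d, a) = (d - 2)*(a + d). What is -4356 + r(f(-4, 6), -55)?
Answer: -3696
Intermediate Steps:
f(d, a) = (-2 + d)*(a + d)
r(g, Y) = Y*g
-4356 + r(f(-4, 6), -55) = -4356 - 55*((-4)² - 2*6 - 2*(-4) + 6*(-4)) = -4356 - 55*(16 - 12 + 8 - 24) = -4356 - 55*(-12) = -4356 + 660 = -3696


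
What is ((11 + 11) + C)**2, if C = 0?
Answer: 484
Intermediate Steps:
((11 + 11) + C)**2 = ((11 + 11) + 0)**2 = (22 + 0)**2 = 22**2 = 484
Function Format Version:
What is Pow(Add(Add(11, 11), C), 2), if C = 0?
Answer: 484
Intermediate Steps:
Pow(Add(Add(11, 11), C), 2) = Pow(Add(Add(11, 11), 0), 2) = Pow(Add(22, 0), 2) = Pow(22, 2) = 484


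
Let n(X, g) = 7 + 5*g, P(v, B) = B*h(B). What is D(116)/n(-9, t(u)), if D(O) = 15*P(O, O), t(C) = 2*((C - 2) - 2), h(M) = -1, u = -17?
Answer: 60/7 ≈ 8.5714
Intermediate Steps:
P(v, B) = -B (P(v, B) = B*(-1) = -B)
t(C) = -8 + 2*C (t(C) = 2*((-2 + C) - 2) = 2*(-4 + C) = -8 + 2*C)
D(O) = -15*O (D(O) = 15*(-O) = -15*O)
D(116)/n(-9, t(u)) = (-15*116)/(7 + 5*(-8 + 2*(-17))) = -1740/(7 + 5*(-8 - 34)) = -1740/(7 + 5*(-42)) = -1740/(7 - 210) = -1740/(-203) = -1740*(-1/203) = 60/7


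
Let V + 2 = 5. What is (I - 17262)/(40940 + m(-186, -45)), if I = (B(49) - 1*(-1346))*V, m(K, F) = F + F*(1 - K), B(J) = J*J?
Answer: -6021/32480 ≈ -0.18538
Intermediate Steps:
V = 3 (V = -2 + 5 = 3)
B(J) = J²
I = 11241 (I = (49² - 1*(-1346))*3 = (2401 + 1346)*3 = 3747*3 = 11241)
(I - 17262)/(40940 + m(-186, -45)) = (11241 - 17262)/(40940 - 45*(2 - 1*(-186))) = -6021/(40940 - 45*(2 + 186)) = -6021/(40940 - 45*188) = -6021/(40940 - 8460) = -6021/32480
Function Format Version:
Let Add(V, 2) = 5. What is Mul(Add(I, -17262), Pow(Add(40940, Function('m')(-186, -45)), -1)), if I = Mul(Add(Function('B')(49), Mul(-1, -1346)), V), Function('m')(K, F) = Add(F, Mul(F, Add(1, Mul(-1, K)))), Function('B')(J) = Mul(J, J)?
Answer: Rational(-6021, 32480) ≈ -0.18538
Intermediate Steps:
V = 3 (V = Add(-2, 5) = 3)
Function('B')(J) = Pow(J, 2)
I = 11241 (I = Mul(Add(Pow(49, 2), Mul(-1, -1346)), 3) = Mul(Add(2401, 1346), 3) = Mul(3747, 3) = 11241)
Mul(Add(I, -17262), Pow(Add(40940, Function('m')(-186, -45)), -1)) = Mul(Add(11241, -17262), Pow(Add(40940, Mul(-45, Add(2, Mul(-1, -186)))), -1)) = Mul(-6021, Pow(Add(40940, Mul(-45, Add(2, 186))), -1)) = Mul(-6021, Pow(Add(40940, Mul(-45, 188)), -1)) = Mul(-6021, Pow(Add(40940, -8460), -1)) = Mul(-6021, Pow(32480, -1)) = Mul(-6021, Rational(1, 32480)) = Rational(-6021, 32480)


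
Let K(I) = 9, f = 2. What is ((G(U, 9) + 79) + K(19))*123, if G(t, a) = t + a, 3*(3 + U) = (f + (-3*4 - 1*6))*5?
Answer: 8282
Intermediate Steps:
U = -89/3 (U = -3 + ((2 + (-3*4 - 1*6))*5)/3 = -3 + ((2 + (-12 - 6))*5)/3 = -3 + ((2 - 18)*5)/3 = -3 + (-16*5)/3 = -3 + (1/3)*(-80) = -3 - 80/3 = -89/3 ≈ -29.667)
G(t, a) = a + t
((G(U, 9) + 79) + K(19))*123 = (((9 - 89/3) + 79) + 9)*123 = ((-62/3 + 79) + 9)*123 = (175/3 + 9)*123 = (202/3)*123 = 8282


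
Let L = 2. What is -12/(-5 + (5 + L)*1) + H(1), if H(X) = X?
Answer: -5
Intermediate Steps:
-12/(-5 + (5 + L)*1) + H(1) = -12/(-5 + (5 + 2)*1) + 1 = -12/(-5 + 7*1) + 1 = -12/(-5 + 7) + 1 = -12/2 + 1 = -12*1/2 + 1 = -6 + 1 = -5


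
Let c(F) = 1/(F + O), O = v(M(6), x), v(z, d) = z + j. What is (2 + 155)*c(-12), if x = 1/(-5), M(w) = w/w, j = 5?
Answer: -157/6 ≈ -26.167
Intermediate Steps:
M(w) = 1
x = -1/5 ≈ -0.20000
v(z, d) = 5 + z (v(z, d) = z + 5 = 5 + z)
O = 6 (O = 5 + 1 = 6)
c(F) = 1/(6 + F) (c(F) = 1/(F + 6) = 1/(6 + F))
(2 + 155)*c(-12) = (2 + 155)/(6 - 12) = 157/(-6) = 157*(-1/6) = -157/6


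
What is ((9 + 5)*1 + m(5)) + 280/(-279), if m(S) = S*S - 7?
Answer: 8648/279 ≈ 30.996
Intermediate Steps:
m(S) = -7 + S**2 (m(S) = S**2 - 7 = -7 + S**2)
((9 + 5)*1 + m(5)) + 280/(-279) = ((9 + 5)*1 + (-7 + 5**2)) + 280/(-279) = (14*1 + (-7 + 25)) + 280*(-1/279) = (14 + 18) - 280/279 = 32 - 280/279 = 8648/279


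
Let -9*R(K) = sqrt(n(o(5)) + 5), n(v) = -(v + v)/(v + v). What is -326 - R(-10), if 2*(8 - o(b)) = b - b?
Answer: -2932/9 ≈ -325.78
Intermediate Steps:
o(b) = 8 (o(b) = 8 - (b - b)/2 = 8 - 1/2*0 = 8 + 0 = 8)
n(v) = -1 (n(v) = -2*v/(2*v) = -2*v*1/(2*v) = -1*1 = -1)
R(K) = -2/9 (R(K) = -sqrt(-1 + 5)/9 = -sqrt(4)/9 = -1/9*2 = -2/9)
-326 - R(-10) = -326 - 1*(-2/9) = -326 + 2/9 = -2932/9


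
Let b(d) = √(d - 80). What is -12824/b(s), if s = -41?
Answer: 12824*I/11 ≈ 1165.8*I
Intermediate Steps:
b(d) = √(-80 + d)
-12824/b(s) = -12824/√(-80 - 41) = -12824*(-I/11) = -(-12824)*I/11 = 12824*I/11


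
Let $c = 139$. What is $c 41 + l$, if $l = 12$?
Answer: $5711$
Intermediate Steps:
$c 41 + l = 139 \cdot 41 + 12 = 5699 + 12 = 5711$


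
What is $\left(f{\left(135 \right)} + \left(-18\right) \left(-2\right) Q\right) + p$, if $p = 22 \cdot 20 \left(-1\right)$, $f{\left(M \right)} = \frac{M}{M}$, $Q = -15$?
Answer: $-979$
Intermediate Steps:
$f{\left(M \right)} = 1$
$p = -440$ ($p = 440 \left(-1\right) = -440$)
$\left(f{\left(135 \right)} + \left(-18\right) \left(-2\right) Q\right) + p = \left(1 + \left(-18\right) \left(-2\right) \left(-15\right)\right) - 440 = \left(1 + 36 \left(-15\right)\right) - 440 = \left(1 - 540\right) - 440 = -539 - 440 = -979$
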